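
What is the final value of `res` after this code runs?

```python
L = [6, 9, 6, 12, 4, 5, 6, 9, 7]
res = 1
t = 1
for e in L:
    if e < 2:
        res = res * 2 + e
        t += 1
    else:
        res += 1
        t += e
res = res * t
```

e=6: not <2, res = 1+1 = 2; t=7
e=9: not <2, res = 2+1 = 3; t=16
e=6: not <2, res = 3+1 = 4; t=22
e=12: not <2, res = 4+1 = 5; t=34
e=4: not <2, res = 5+1 = 6; t=38
e=5: not <2, res = 6+1 = 7; t=43
e=6: not <2, res = 7+1 = 8; t=49
e=9: not <2, res = 8+1 = 9; t=58
e=7: not <2, res = 9+1 = 10; t=65
res*t = 10*65 = 650

650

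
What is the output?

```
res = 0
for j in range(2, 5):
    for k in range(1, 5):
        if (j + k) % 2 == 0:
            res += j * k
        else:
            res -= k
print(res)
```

j=2,k=1: odd sum, res = 0-1 = -1
j=2,k=2: even sum, res = (-1)+4 = 3
j=2,k=3: odd sum, res = 3-3 = 0
j=2,k=4: even sum, res = 0+8 = 8
j=3,k=1: even sum, res = 8+3 = 11
j=3,k=2: odd sum, res = 11-2 = 9
j=3,k=3: even sum, res = 9+9 = 18
j=3,k=4: odd sum, res = 18-4 = 14
j=4,k=1: odd sum, res = 14-1 = 13
j=4,k=2: even sum, res = 13+8 = 21
j=4,k=3: odd sum, res = 21-3 = 18
j=4,k=4: even sum, res = 18+16 = 34

34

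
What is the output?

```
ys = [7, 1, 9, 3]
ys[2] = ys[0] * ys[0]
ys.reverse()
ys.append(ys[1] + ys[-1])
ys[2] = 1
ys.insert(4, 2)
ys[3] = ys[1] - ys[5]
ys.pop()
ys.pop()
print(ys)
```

ys[2] = ys[0]*ys[0] = 7*7 = 49 → [7, 1, 49, 3]
reverse → [3, 49, 1, 7]
append ys[1]+ys[-1] = 49+7 = 56 → [3, 49, 1, 7, 56]
ys[2] = 1 → [3, 49, 1, 7, 56]
insert 2 at 4 → [3, 49, 1, 7, 2, 56]
ys[3] = ys[1]-ys[5] = 49-56 = -7 → [3, 49, 1, -7, 2, 56]
pop() removes 56 → [3, 49, 1, -7, 2]
pop() removes 2 → [3, 49, 1, -7]

[3, 49, 1, -7]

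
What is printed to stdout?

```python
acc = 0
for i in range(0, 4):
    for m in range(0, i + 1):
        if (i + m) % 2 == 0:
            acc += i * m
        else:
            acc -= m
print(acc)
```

14

i=0,m=0: even sum, acc = 0+0 = 0
i=1,m=0: odd sum, acc = 0-0 = 0
i=1,m=1: even sum, acc = 0+1 = 1
i=2,m=0: even sum, acc = 1+0 = 1
i=2,m=1: odd sum, acc = 1-1 = 0
i=2,m=2: even sum, acc = 0+4 = 4
i=3,m=0: odd sum, acc = 4-0 = 4
i=3,m=1: even sum, acc = 4+3 = 7
i=3,m=2: odd sum, acc = 7-2 = 5
i=3,m=3: even sum, acc = 5+9 = 14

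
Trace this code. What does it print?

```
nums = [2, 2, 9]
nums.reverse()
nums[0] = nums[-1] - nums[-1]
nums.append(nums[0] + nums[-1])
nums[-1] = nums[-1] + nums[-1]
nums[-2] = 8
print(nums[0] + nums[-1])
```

reverse → [9, 2, 2]
nums[0] = nums[-1]-nums[-1] = 2-2 = 0 → [0, 2, 2]
append nums[0]+nums[-1] = 0+2 = 2 → [0, 2, 2, 2]
nums[-1] = nums[-1]+nums[-1] = 2+2 = 4 → [0, 2, 2, 4]
nums[-2] = 8 → [0, 2, 8, 4]
nums[0]+nums[-1] = 0+4 = 4

4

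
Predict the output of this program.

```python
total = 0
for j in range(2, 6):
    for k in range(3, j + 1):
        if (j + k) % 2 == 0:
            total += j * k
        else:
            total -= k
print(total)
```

j=3,k=3: even sum, total = 0+9 = 9
j=4,k=3: odd sum, total = 9-3 = 6
j=4,k=4: even sum, total = 6+16 = 22
j=5,k=3: even sum, total = 22+15 = 37
j=5,k=4: odd sum, total = 37-4 = 33
j=5,k=5: even sum, total = 33+25 = 58

58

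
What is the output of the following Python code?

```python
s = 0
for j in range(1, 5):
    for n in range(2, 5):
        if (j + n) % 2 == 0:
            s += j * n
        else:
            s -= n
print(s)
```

j=1,n=2: odd sum, s = 0-2 = -2
j=1,n=3: even sum, s = (-2)+3 = 1
j=1,n=4: odd sum, s = 1-4 = -3
j=2,n=2: even sum, s = (-3)+4 = 1
j=2,n=3: odd sum, s = 1-3 = -2
j=2,n=4: even sum, s = (-2)+8 = 6
j=3,n=2: odd sum, s = 6-2 = 4
j=3,n=3: even sum, s = 4+9 = 13
j=3,n=4: odd sum, s = 13-4 = 9
j=4,n=2: even sum, s = 9+8 = 17
j=4,n=3: odd sum, s = 17-3 = 14
j=4,n=4: even sum, s = 14+16 = 30

30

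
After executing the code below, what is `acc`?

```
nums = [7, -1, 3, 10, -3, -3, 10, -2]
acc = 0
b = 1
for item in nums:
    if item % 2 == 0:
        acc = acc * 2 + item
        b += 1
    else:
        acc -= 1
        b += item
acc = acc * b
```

item=7: not even, acc = 0-1 = -1; b=8
item=-1: not even, acc = (-1)-1 = -2; b=7
item=3: not even, acc = (-2)-1 = -3; b=10
item=10: even, acc = (-3)*2+10 = 4; b=11
item=-3: not even, acc = 4-1 = 3; b=8
item=-3: not even, acc = 3-1 = 2; b=5
item=10: even, acc = 2*2+10 = 14; b=6
item=-2: even, acc = 14*2+(-2) = 26; b=7
acc*b = 26*7 = 182

182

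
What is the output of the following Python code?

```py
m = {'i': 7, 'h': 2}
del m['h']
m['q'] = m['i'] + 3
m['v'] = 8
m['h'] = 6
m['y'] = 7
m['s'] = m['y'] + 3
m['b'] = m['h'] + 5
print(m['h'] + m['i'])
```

13

del 'h' → {'i': 7}
m['q'] = m['i']+3 = 10 → {'i': 7, 'q': 10}
m['v'] = 8 → {'i': 7, 'q': 10, 'v': 8}
m['h'] = 6 → {'i': 7, 'q': 10, 'v': 8, 'h': 6}
m['y'] = 7 → {'i': 7, 'q': 10, 'v': 8, 'h': 6, 'y': 7}
m['s'] = m['y']+3 = 10 → {'i': 7, 'q': 10, 'v': 8, 'h': 6, 'y': 7, 's': 10}
m['b'] = m['h']+5 = 11 → {'i': 7, 'q': 10, 'v': 8, 'h': 6, 'y': 7, 's': 10, 'b': 11}
m['h']+m['i'] = 6+7 = 13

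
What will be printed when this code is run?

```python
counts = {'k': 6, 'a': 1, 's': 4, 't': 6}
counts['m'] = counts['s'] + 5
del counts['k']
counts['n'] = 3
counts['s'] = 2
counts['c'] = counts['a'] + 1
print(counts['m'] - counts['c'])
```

counts['m'] = counts['s']+5 = 9 → {'k': 6, 'a': 1, 's': 4, 't': 6, 'm': 9}
del 'k' → {'a': 1, 's': 4, 't': 6, 'm': 9}
counts['n'] = 3 → {'a': 1, 's': 4, 't': 6, 'm': 9, 'n': 3}
counts['s'] = 2 → {'a': 1, 's': 2, 't': 6, 'm': 9, 'n': 3}
counts['c'] = counts['a']+1 = 2 → {'a': 1, 's': 2, 't': 6, 'm': 9, 'n': 3, 'c': 2}
counts['m']-counts['c'] = 9-2 = 7

7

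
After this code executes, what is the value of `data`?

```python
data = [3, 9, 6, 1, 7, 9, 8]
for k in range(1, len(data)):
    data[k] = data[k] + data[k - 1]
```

[3, 12, 18, 19, 26, 35, 43]

k=1: data[1] = 9+3 = 12 → [3, 12, 6, 1, 7, 9, 8]
k=2: data[2] = 6+12 = 18 → [3, 12, 18, 1, 7, 9, 8]
k=3: data[3] = 1+18 = 19 → [3, 12, 18, 19, 7, 9, 8]
k=4: data[4] = 7+19 = 26 → [3, 12, 18, 19, 26, 9, 8]
k=5: data[5] = 9+26 = 35 → [3, 12, 18, 19, 26, 35, 8]
k=6: data[6] = 8+35 = 43 → [3, 12, 18, 19, 26, 35, 43]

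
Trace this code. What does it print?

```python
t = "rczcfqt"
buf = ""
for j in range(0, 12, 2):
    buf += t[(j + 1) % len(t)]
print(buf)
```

j=0: add t[1]='c' → 'c'
j=2: add t[3]='c' → 'cc'
j=4: add t[5]='q' → 'ccq'
j=6: add t[0]='r' → 'ccqr'
j=8: add t[2]='z' → 'ccqrz'
j=10: add t[4]='f' → 'ccqrzf'

ccqrzf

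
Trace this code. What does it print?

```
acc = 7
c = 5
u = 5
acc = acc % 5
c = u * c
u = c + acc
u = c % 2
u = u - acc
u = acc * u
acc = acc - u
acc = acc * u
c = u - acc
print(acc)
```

acc = 7%5 = 2
c = 5*5 = 25
u = 25+2 = 27
u = 25%2 = 1
u = 1-2 = -1
u = 2*(-1) = -2
acc = 2-(-2) = 4
acc = 4*(-2) = -8
c = (-2)-(-8) = 6

-8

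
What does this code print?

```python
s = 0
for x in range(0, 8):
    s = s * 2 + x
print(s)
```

x=0: s = 0*2+0 = 0
x=1: s = 0*2+1 = 1
x=2: s = 1*2+2 = 4
x=3: s = 4*2+3 = 11
x=4: s = 11*2+4 = 26
x=5: s = 26*2+5 = 57
x=6: s = 57*2+6 = 120
x=7: s = 120*2+7 = 247

247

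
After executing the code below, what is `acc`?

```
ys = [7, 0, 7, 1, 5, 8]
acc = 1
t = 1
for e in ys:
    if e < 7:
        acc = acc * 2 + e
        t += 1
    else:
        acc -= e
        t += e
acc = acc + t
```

-51

e=7: not <7, acc = 1-7 = -6; t=8
e=0: <7, acc = (-6)*2+0 = -12; t=9
e=7: not <7, acc = (-12)-7 = -19; t=16
e=1: <7, acc = (-19)*2+1 = -37; t=17
e=5: <7, acc = (-37)*2+5 = -69; t=18
e=8: not <7, acc = (-69)-8 = -77; t=26
acc+t = (-77)+26 = -51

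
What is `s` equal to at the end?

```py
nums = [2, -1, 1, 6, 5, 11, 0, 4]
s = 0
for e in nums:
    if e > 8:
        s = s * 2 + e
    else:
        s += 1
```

e=2: not >8, s = 0+1 = 1
e=-1: not >8, s = 1+1 = 2
e=1: not >8, s = 2+1 = 3
e=6: not >8, s = 3+1 = 4
e=5: not >8, s = 4+1 = 5
e=11: >8, s = 5*2+11 = 21
e=0: not >8, s = 21+1 = 22
e=4: not >8, s = 22+1 = 23

23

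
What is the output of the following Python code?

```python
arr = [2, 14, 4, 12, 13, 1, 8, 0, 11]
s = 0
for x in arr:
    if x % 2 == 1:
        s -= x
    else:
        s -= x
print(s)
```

-65

x=2: not odd, s = 0-2 = -2
x=14: not odd, s = (-2)-14 = -16
x=4: not odd, s = (-16)-4 = -20
x=12: not odd, s = (-20)-12 = -32
x=13: odd, s = (-32)-13 = -45
x=1: odd, s = (-45)-1 = -46
x=8: not odd, s = (-46)-8 = -54
x=0: not odd, s = (-54)-0 = -54
x=11: odd, s = (-54)-11 = -65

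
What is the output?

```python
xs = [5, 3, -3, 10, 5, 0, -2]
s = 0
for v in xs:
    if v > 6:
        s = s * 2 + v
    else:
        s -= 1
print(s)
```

1

v=5: not >6, s = 0-1 = -1
v=3: not >6, s = (-1)-1 = -2
v=-3: not >6, s = (-2)-1 = -3
v=10: >6, s = (-3)*2+10 = 4
v=5: not >6, s = 4-1 = 3
v=0: not >6, s = 3-1 = 2
v=-2: not >6, s = 2-1 = 1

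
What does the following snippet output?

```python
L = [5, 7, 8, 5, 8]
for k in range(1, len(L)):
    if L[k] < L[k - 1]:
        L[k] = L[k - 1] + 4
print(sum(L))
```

48

k=1: 7>=5, unchanged → [5, 7, 8, 5, 8]
k=2: 8>=7, unchanged → [5, 7, 8, 5, 8]
k=3: 5<8, L[3] = 8+4 = 12 → [5, 7, 8, 12, 8]
k=4: 8<12, L[4] = 12+4 = 16 → [5, 7, 8, 12, 16]
sum = 48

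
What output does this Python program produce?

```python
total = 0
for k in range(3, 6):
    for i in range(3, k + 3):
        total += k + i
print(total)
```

k=3,i=3: total = 0+6 = 6
k=3,i=4: total = 6+7 = 13
k=3,i=5: total = 13+8 = 21
k=4,i=3: total = 21+7 = 28
k=4,i=4: total = 28+8 = 36
k=4,i=5: total = 36+9 = 45
k=4,i=6: total = 45+10 = 55
k=5,i=3: total = 55+8 = 63
k=5,i=4: total = 63+9 = 72
k=5,i=5: total = 72+10 = 82
k=5,i=6: total = 82+11 = 93
k=5,i=7: total = 93+12 = 105

105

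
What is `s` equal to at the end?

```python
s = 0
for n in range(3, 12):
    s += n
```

n=3: s = 0+3 = 3
n=4: s = 3+4 = 7
n=5: s = 7+5 = 12
n=6: s = 12+6 = 18
n=7: s = 18+7 = 25
n=8: s = 25+8 = 33
n=9: s = 33+9 = 42
n=10: s = 42+10 = 52
n=11: s = 52+11 = 63

63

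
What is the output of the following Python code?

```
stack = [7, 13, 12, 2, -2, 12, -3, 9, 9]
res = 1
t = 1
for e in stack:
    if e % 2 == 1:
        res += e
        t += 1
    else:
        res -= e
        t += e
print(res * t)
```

360

e=7: odd, res = 1+7 = 8; t=2
e=13: odd, res = 8+13 = 21; t=3
e=12: not odd, res = 21-12 = 9; t=15
e=2: not odd, res = 9-2 = 7; t=17
e=-2: not odd, res = 7-(-2) = 9; t=15
e=12: not odd, res = 9-12 = -3; t=27
e=-3: odd, res = (-3)+(-3) = -6; t=28
e=9: odd, res = (-6)+9 = 3; t=29
e=9: odd, res = 3+9 = 12; t=30
res*t = 12*30 = 360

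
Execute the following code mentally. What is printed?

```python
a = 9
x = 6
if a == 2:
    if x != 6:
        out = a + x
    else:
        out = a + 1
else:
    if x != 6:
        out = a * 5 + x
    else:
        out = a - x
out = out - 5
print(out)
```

a=9, x=6
a == 2 is False; x != 6 is False
→ out = a - x = 3
out = 3-5 = -2

-2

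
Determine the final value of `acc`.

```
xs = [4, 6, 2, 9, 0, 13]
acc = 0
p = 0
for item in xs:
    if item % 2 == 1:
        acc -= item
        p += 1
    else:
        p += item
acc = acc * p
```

-308

item=4: not odd; p=4
item=6: not odd; p=10
item=2: not odd; p=12
item=9: odd, acc = 0-9 = -9; p=13
item=0: not odd; p=13
item=13: odd, acc = (-9)-13 = -22; p=14
acc*p = (-22)*14 = -308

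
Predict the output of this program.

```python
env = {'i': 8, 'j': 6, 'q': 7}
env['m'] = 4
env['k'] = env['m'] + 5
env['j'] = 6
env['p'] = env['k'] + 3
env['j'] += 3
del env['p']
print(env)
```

{'i': 8, 'j': 9, 'q': 7, 'm': 4, 'k': 9}

env['m'] = 4 → {'i': 8, 'j': 6, 'q': 7, 'm': 4}
env['k'] = env['m']+5 = 9 → {'i': 8, 'j': 6, 'q': 7, 'm': 4, 'k': 9}
env['j'] = 6 → {'i': 8, 'j': 6, 'q': 7, 'm': 4, 'k': 9}
env['p'] = env['k']+3 = 12 → {'i': 8, 'j': 6, 'q': 7, 'm': 4, 'k': 9, 'p': 12}
env['j'] = 6+3 = 9 → {'i': 8, 'j': 9, 'q': 7, 'm': 4, 'k': 9, 'p': 12}
del 'p' → {'i': 8, 'j': 9, 'q': 7, 'm': 4, 'k': 9}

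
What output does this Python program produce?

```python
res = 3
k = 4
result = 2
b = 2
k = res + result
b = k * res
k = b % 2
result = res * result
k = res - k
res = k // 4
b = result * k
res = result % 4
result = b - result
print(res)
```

2

k = 3+2 = 5
b = 5*3 = 15
k = 15%2 = 1
result = 3*2 = 6
k = 3-1 = 2
res = 2//4 = 0
b = 6*2 = 12
res = 6%4 = 2
result = 12-6 = 6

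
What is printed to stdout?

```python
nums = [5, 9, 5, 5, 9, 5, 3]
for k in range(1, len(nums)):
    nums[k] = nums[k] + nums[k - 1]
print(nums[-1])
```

41

k=1: nums[1] = 9+5 = 14 → [5, 14, 5, 5, 9, 5, 3]
k=2: nums[2] = 5+14 = 19 → [5, 14, 19, 5, 9, 5, 3]
k=3: nums[3] = 5+19 = 24 → [5, 14, 19, 24, 9, 5, 3]
k=4: nums[4] = 9+24 = 33 → [5, 14, 19, 24, 33, 5, 3]
k=5: nums[5] = 5+33 = 38 → [5, 14, 19, 24, 33, 38, 3]
k=6: nums[6] = 3+38 = 41 → [5, 14, 19, 24, 33, 38, 41]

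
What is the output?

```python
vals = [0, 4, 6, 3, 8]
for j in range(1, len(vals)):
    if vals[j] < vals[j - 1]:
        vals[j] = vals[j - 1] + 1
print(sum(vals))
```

j=1: 4>=0, unchanged → [0, 4, 6, 3, 8]
j=2: 6>=4, unchanged → [0, 4, 6, 3, 8]
j=3: 3<6, vals[3] = 6+1 = 7 → [0, 4, 6, 7, 8]
j=4: 8>=7, unchanged → [0, 4, 6, 7, 8]
sum = 25

25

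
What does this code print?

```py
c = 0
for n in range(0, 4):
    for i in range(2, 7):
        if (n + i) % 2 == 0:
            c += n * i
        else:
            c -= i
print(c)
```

n=0,i=2: even sum, c = 0+0 = 0
n=0,i=3: odd sum, c = 0-3 = -3
n=0,i=4: even sum, c = (-3)+0 = -3
n=0,i=5: odd sum, c = (-3)-5 = -8
n=0,i=6: even sum, c = (-8)+0 = -8
n=1,i=2: odd sum, c = (-8)-2 = -10
n=1,i=3: even sum, c = (-10)+3 = -7
n=1,i=4: odd sum, c = (-7)-4 = -11
n=1,i=5: even sum, c = (-11)+5 = -6
n=1,i=6: odd sum, c = (-6)-6 = -12
n=2,i=2: even sum, c = (-12)+4 = -8
n=2,i=3: odd sum, c = (-8)-3 = -11
n=2,i=4: even sum, c = (-11)+8 = -3
n=2,i=5: odd sum, c = (-3)-5 = -8
n=2,i=6: even sum, c = (-8)+12 = 4
n=3,i=2: odd sum, c = 4-2 = 2
n=3,i=3: even sum, c = 2+9 = 11
n=3,i=4: odd sum, c = 11-4 = 7
n=3,i=5: even sum, c = 7+15 = 22
n=3,i=6: odd sum, c = 22-6 = 16

16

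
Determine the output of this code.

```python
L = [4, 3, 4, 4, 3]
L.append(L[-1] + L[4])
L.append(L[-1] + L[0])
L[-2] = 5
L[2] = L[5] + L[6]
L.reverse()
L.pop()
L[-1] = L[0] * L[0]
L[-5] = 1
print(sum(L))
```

append L[-1]+L[4] = 3+3 = 6 → [4, 3, 4, 4, 3, 6]
append L[-1]+L[0] = 6+4 = 10 → [4, 3, 4, 4, 3, 6, 10]
L[-2] = 5 → [4, 3, 4, 4, 3, 5, 10]
L[2] = L[5]+L[6] = 5+10 = 15 → [4, 3, 15, 4, 3, 5, 10]
reverse → [10, 5, 3, 4, 15, 3, 4]
pop() removes 4 → [10, 5, 3, 4, 15, 3]
L[-1] = L[0]*L[0] = 10*10 = 100 → [10, 5, 3, 4, 15, 100]
L[-5] = 1 → [10, 1, 3, 4, 15, 100]
sum = 133

133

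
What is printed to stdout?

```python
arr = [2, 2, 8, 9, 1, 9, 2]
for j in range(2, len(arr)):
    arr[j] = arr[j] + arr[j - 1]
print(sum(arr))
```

j=2: arr[2] = 8+2 = 10 → [2, 2, 10, 9, 1, 9, 2]
j=3: arr[3] = 9+10 = 19 → [2, 2, 10, 19, 1, 9, 2]
j=4: arr[4] = 1+19 = 20 → [2, 2, 10, 19, 20, 9, 2]
j=5: arr[5] = 9+20 = 29 → [2, 2, 10, 19, 20, 29, 2]
j=6: arr[6] = 2+29 = 31 → [2, 2, 10, 19, 20, 29, 31]
sum = 113

113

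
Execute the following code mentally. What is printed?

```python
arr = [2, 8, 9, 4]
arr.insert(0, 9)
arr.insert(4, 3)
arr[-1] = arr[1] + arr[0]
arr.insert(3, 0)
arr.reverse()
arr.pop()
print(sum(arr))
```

insert 9 at 0 → [9, 2, 8, 9, 4]
insert 3 at 4 → [9, 2, 8, 9, 3, 4]
arr[-1] = arr[1]+arr[0] = 2+9 = 11 → [9, 2, 8, 9, 3, 11]
insert 0 at 3 → [9, 2, 8, 0, 9, 3, 11]
reverse → [11, 3, 9, 0, 8, 2, 9]
pop() removes 9 → [11, 3, 9, 0, 8, 2]
sum = 33

33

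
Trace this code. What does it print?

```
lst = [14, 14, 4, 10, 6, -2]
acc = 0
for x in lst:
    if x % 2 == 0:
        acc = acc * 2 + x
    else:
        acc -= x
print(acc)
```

x=14: even, acc = 0*2+14 = 14
x=14: even, acc = 14*2+14 = 42
x=4: even, acc = 42*2+4 = 88
x=10: even, acc = 88*2+10 = 186
x=6: even, acc = 186*2+6 = 378
x=-2: even, acc = 378*2+(-2) = 754

754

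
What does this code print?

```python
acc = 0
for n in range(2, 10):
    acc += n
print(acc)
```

n=2: acc = 0+2 = 2
n=3: acc = 2+3 = 5
n=4: acc = 5+4 = 9
n=5: acc = 9+5 = 14
n=6: acc = 14+6 = 20
n=7: acc = 20+7 = 27
n=8: acc = 27+8 = 35
n=9: acc = 35+9 = 44

44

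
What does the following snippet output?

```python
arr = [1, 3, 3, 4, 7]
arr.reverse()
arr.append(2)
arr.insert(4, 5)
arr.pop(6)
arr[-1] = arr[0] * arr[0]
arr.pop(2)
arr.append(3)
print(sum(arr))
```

71

reverse → [7, 4, 3, 3, 1]
append 2 → [7, 4, 3, 3, 1, 2]
insert 5 at 4 → [7, 4, 3, 3, 5, 1, 2]
pop(6) removes 2 → [7, 4, 3, 3, 5, 1]
arr[-1] = arr[0]*arr[0] = 7*7 = 49 → [7, 4, 3, 3, 5, 49]
pop(2) removes 3 → [7, 4, 3, 5, 49]
append 3 → [7, 4, 3, 5, 49, 3]
sum = 71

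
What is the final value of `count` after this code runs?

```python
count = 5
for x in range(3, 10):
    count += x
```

x=3: count = 5+3 = 8
x=4: count = 8+4 = 12
x=5: count = 12+5 = 17
x=6: count = 17+6 = 23
x=7: count = 23+7 = 30
x=8: count = 30+8 = 38
x=9: count = 38+9 = 47

47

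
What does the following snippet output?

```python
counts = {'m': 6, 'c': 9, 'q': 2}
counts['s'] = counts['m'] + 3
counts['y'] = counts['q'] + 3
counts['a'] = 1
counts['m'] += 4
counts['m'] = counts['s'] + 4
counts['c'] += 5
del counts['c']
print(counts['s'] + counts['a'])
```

counts['s'] = counts['m']+3 = 9 → {'m': 6, 'c': 9, 'q': 2, 's': 9}
counts['y'] = counts['q']+3 = 5 → {'m': 6, 'c': 9, 'q': 2, 's': 9, 'y': 5}
counts['a'] = 1 → {'m': 6, 'c': 9, 'q': 2, 's': 9, 'y': 5, 'a': 1}
counts['m'] = 6+4 = 10 → {'m': 10, 'c': 9, 'q': 2, 's': 9, 'y': 5, 'a': 1}
counts['m'] = counts['s']+4 = 13 → {'m': 13, 'c': 9, 'q': 2, 's': 9, 'y': 5, 'a': 1}
counts['c'] = 9+5 = 14 → {'m': 13, 'c': 14, 'q': 2, 's': 9, 'y': 5, 'a': 1}
del 'c' → {'m': 13, 'q': 2, 's': 9, 'y': 5, 'a': 1}
counts['s']+counts['a'] = 9+1 = 10

10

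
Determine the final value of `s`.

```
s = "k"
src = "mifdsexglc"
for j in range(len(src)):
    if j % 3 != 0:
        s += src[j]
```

'kifsegl'

j=0: skip
j=1: add 'i' → 'ki'
j=2: add 'f' → 'kif'
j=3: skip
j=4: add 's' → 'kifs'
j=5: add 'e' → 'kifse'
j=6: skip
j=7: add 'g' → 'kifseg'
j=8: add 'l' → 'kifsegl'
j=9: skip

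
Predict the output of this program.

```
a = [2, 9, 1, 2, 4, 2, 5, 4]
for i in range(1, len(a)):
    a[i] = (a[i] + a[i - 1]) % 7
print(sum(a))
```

i=1: a[1] = (9+2)%7 = 4 → [2, 4, 1, 2, 4, 2, 5, 4]
i=2: a[2] = (1+4)%7 = 5 → [2, 4, 5, 2, 4, 2, 5, 4]
i=3: a[3] = (2+5)%7 = 0 → [2, 4, 5, 0, 4, 2, 5, 4]
i=4: a[4] = (4+0)%7 = 4 → [2, 4, 5, 0, 4, 2, 5, 4]
i=5: a[5] = (2+4)%7 = 6 → [2, 4, 5, 0, 4, 6, 5, 4]
i=6: a[6] = (5+6)%7 = 4 → [2, 4, 5, 0, 4, 6, 4, 4]
i=7: a[7] = (4+4)%7 = 1 → [2, 4, 5, 0, 4, 6, 4, 1]
sum = 26

26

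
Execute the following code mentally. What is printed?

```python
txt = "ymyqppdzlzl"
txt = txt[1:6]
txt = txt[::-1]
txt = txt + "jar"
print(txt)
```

slice [1:6] → 'myqpp'
reverse → 'ppqym'
+ 'jar' → 'ppqymjar'

ppqymjar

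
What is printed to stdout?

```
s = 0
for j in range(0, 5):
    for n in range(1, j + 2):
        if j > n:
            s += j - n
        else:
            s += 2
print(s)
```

28

j=0,n=1: not 0>1, s = 0+2 = 2
j=1,n=1: not 1>1, s = 2+2 = 4
j=1,n=2: not 1>2, s = 4+2 = 6
j=2,n=1: 2>1, s = 6+1 = 7
j=2,n=2: not 2>2, s = 7+2 = 9
j=2,n=3: not 2>3, s = 9+2 = 11
j=3,n=1: 3>1, s = 11+2 = 13
j=3,n=2: 3>2, s = 13+1 = 14
j=3,n=3: not 3>3, s = 14+2 = 16
j=3,n=4: not 3>4, s = 16+2 = 18
j=4,n=1: 4>1, s = 18+3 = 21
j=4,n=2: 4>2, s = 21+2 = 23
j=4,n=3: 4>3, s = 23+1 = 24
j=4,n=4: not 4>4, s = 24+2 = 26
j=4,n=5: not 4>5, s = 26+2 = 28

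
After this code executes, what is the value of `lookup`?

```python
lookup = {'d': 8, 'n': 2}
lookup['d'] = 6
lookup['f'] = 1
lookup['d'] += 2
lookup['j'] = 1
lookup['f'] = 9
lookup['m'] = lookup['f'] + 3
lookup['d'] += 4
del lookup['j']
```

{'d': 12, 'n': 2, 'f': 9, 'm': 12}

lookup['d'] = 6 → {'d': 6, 'n': 2}
lookup['f'] = 1 → {'d': 6, 'n': 2, 'f': 1}
lookup['d'] = 6+2 = 8 → {'d': 8, 'n': 2, 'f': 1}
lookup['j'] = 1 → {'d': 8, 'n': 2, 'f': 1, 'j': 1}
lookup['f'] = 9 → {'d': 8, 'n': 2, 'f': 9, 'j': 1}
lookup['m'] = lookup['f']+3 = 12 → {'d': 8, 'n': 2, 'f': 9, 'j': 1, 'm': 12}
lookup['d'] = 8+4 = 12 → {'d': 12, 'n': 2, 'f': 9, 'j': 1, 'm': 12}
del 'j' → {'d': 12, 'n': 2, 'f': 9, 'm': 12}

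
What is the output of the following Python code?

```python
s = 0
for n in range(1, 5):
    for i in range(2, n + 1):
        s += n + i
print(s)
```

36

n=2,i=2: s = 0+4 = 4
n=3,i=2: s = 4+5 = 9
n=3,i=3: s = 9+6 = 15
n=4,i=2: s = 15+6 = 21
n=4,i=3: s = 21+7 = 28
n=4,i=4: s = 28+8 = 36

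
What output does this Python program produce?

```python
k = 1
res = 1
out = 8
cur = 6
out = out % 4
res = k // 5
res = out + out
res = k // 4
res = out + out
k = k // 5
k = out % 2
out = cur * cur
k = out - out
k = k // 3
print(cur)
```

out = 8%4 = 0
res = 1//5 = 0
res = 0+0 = 0
res = 1//4 = 0
res = 0+0 = 0
k = 1//5 = 0
k = 0%2 = 0
out = 6*6 = 36
k = 36-36 = 0
k = 0//3 = 0

6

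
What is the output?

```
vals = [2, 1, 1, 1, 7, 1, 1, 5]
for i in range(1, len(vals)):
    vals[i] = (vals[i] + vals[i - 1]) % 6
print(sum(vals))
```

18

i=1: vals[1] = (1+2)%6 = 3 → [2, 3, 1, 1, 7, 1, 1, 5]
i=2: vals[2] = (1+3)%6 = 4 → [2, 3, 4, 1, 7, 1, 1, 5]
i=3: vals[3] = (1+4)%6 = 5 → [2, 3, 4, 5, 7, 1, 1, 5]
i=4: vals[4] = (7+5)%6 = 0 → [2, 3, 4, 5, 0, 1, 1, 5]
i=5: vals[5] = (1+0)%6 = 1 → [2, 3, 4, 5, 0, 1, 1, 5]
i=6: vals[6] = (1+1)%6 = 2 → [2, 3, 4, 5, 0, 1, 2, 5]
i=7: vals[7] = (5+2)%6 = 1 → [2, 3, 4, 5, 0, 1, 2, 1]
sum = 18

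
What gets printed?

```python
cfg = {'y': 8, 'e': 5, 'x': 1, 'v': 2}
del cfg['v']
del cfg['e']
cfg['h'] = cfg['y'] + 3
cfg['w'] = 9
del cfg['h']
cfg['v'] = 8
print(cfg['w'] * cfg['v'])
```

del 'v' → {'y': 8, 'e': 5, 'x': 1}
del 'e' → {'y': 8, 'x': 1}
cfg['h'] = cfg['y']+3 = 11 → {'y': 8, 'x': 1, 'h': 11}
cfg['w'] = 9 → {'y': 8, 'x': 1, 'h': 11, 'w': 9}
del 'h' → {'y': 8, 'x': 1, 'w': 9}
cfg['v'] = 8 → {'y': 8, 'x': 1, 'w': 9, 'v': 8}
cfg['w']*cfg['v'] = 9*8 = 72

72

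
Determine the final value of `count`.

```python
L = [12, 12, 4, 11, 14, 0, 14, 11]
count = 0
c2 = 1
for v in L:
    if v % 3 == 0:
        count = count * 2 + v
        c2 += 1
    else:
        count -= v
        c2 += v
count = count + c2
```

v=12: %3==0, count = 0*2+12 = 12; c2=2
v=12: %3==0, count = 12*2+12 = 36; c2=3
v=4: not %3==0, count = 36-4 = 32; c2=7
v=11: not %3==0, count = 32-11 = 21; c2=18
v=14: not %3==0, count = 21-14 = 7; c2=32
v=0: %3==0, count = 7*2+0 = 14; c2=33
v=14: not %3==0, count = 14-14 = 0; c2=47
v=11: not %3==0, count = 0-11 = -11; c2=58
count+c2 = (-11)+58 = 47

47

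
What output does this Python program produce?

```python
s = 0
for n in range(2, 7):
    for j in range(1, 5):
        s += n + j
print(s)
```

n=2,j=1: s = 0+3 = 3
n=2,j=2: s = 3+4 = 7
n=2,j=3: s = 7+5 = 12
n=2,j=4: s = 12+6 = 18
n=3,j=1: s = 18+4 = 22
n=3,j=2: s = 22+5 = 27
n=3,j=3: s = 27+6 = 33
n=3,j=4: s = 33+7 = 40
n=4,j=1: s = 40+5 = 45
n=4,j=2: s = 45+6 = 51
n=4,j=3: s = 51+7 = 58
n=4,j=4: s = 58+8 = 66
n=5,j=1: s = 66+6 = 72
n=5,j=2: s = 72+7 = 79
n=5,j=3: s = 79+8 = 87
n=5,j=4: s = 87+9 = 96
n=6,j=1: s = 96+7 = 103
n=6,j=2: s = 103+8 = 111
n=6,j=3: s = 111+9 = 120
n=6,j=4: s = 120+10 = 130

130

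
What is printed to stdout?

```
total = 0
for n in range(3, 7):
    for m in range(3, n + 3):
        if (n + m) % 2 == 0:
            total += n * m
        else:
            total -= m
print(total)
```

n=3,m=3: even sum, total = 0+9 = 9
n=3,m=4: odd sum, total = 9-4 = 5
n=3,m=5: even sum, total = 5+15 = 20
n=4,m=3: odd sum, total = 20-3 = 17
n=4,m=4: even sum, total = 17+16 = 33
n=4,m=5: odd sum, total = 33-5 = 28
n=4,m=6: even sum, total = 28+24 = 52
n=5,m=3: even sum, total = 52+15 = 67
n=5,m=4: odd sum, total = 67-4 = 63
n=5,m=5: even sum, total = 63+25 = 88
n=5,m=6: odd sum, total = 88-6 = 82
n=5,m=7: even sum, total = 82+35 = 117
n=6,m=3: odd sum, total = 117-3 = 114
n=6,m=4: even sum, total = 114+24 = 138
n=6,m=5: odd sum, total = 138-5 = 133
n=6,m=6: even sum, total = 133+36 = 169
n=6,m=7: odd sum, total = 169-7 = 162
n=6,m=8: even sum, total = 162+48 = 210

210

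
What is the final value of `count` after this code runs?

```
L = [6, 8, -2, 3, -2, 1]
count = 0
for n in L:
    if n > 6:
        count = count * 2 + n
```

n=6: not >6
n=8: >6, count = 0*2+8 = 8
n=-2: not >6
n=3: not >6
n=-2: not >6
n=1: not >6

8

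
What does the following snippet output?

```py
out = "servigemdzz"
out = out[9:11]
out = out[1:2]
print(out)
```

z

slice [9:11] → 'zz'
slice [1:2] → 'z'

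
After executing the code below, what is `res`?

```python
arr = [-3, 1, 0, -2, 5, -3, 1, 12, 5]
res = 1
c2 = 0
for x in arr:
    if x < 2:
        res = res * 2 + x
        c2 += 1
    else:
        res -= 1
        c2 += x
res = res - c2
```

x=-3: <2, res = 1*2+(-3) = -1; c2=1
x=1: <2, res = (-1)*2+1 = -1; c2=2
x=0: <2, res = (-1)*2+0 = -2; c2=3
x=-2: <2, res = (-2)*2+(-2) = -6; c2=4
x=5: not <2, res = (-6)-1 = -7; c2=9
x=-3: <2, res = (-7)*2+(-3) = -17; c2=10
x=1: <2, res = (-17)*2+1 = -33; c2=11
x=12: not <2, res = (-33)-1 = -34; c2=23
x=5: not <2, res = (-34)-1 = -35; c2=28
res-c2 = (-35)-28 = -63

-63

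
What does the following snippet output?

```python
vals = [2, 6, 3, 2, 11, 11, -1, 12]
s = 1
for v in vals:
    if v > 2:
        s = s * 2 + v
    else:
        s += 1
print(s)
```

272

v=2: not >2, s = 1+1 = 2
v=6: >2, s = 2*2+6 = 10
v=3: >2, s = 10*2+3 = 23
v=2: not >2, s = 23+1 = 24
v=11: >2, s = 24*2+11 = 59
v=11: >2, s = 59*2+11 = 129
v=-1: not >2, s = 129+1 = 130
v=12: >2, s = 130*2+12 = 272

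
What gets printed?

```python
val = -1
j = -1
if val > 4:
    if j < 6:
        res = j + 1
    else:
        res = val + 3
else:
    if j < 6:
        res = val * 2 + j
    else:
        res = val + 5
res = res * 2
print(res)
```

-6

val=-1, j=-1
val > 4 is False; j < 6 is True
→ res = val * 2 + j = -3
res = (-3)*2 = -6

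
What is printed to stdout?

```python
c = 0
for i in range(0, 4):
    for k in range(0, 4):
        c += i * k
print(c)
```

i=0,k=0: c = 0+0 = 0
i=0,k=1: c = 0+0 = 0
i=0,k=2: c = 0+0 = 0
i=0,k=3: c = 0+0 = 0
i=1,k=0: c = 0+0 = 0
i=1,k=1: c = 0+1 = 1
i=1,k=2: c = 1+2 = 3
i=1,k=3: c = 3+3 = 6
i=2,k=0: c = 6+0 = 6
i=2,k=1: c = 6+2 = 8
i=2,k=2: c = 8+4 = 12
i=2,k=3: c = 12+6 = 18
i=3,k=0: c = 18+0 = 18
i=3,k=1: c = 18+3 = 21
i=3,k=2: c = 21+6 = 27
i=3,k=3: c = 27+9 = 36

36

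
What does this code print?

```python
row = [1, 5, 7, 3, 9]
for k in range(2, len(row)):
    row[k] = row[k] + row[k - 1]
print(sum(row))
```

k=2: row[2] = 7+5 = 12 → [1, 5, 12, 3, 9]
k=3: row[3] = 3+12 = 15 → [1, 5, 12, 15, 9]
k=4: row[4] = 9+15 = 24 → [1, 5, 12, 15, 24]
sum = 57

57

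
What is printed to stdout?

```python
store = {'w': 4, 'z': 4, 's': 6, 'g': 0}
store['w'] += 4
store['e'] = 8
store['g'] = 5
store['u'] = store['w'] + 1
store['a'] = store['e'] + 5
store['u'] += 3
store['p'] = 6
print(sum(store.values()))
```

62

store['w'] = 4+4 = 8 → {'w': 8, 'z': 4, 's': 6, 'g': 0}
store['e'] = 8 → {'w': 8, 'z': 4, 's': 6, 'g': 0, 'e': 8}
store['g'] = 5 → {'w': 8, 'z': 4, 's': 6, 'g': 5, 'e': 8}
store['u'] = store['w']+1 = 9 → {'w': 8, 'z': 4, 's': 6, 'g': 5, 'e': 8, 'u': 9}
store['a'] = store['e']+5 = 13 → {'w': 8, 'z': 4, 's': 6, 'g': 5, 'e': 8, 'u': 9, 'a': 13}
store['u'] = 9+3 = 12 → {'w': 8, 'z': 4, 's': 6, 'g': 5, 'e': 8, 'u': 12, 'a': 13}
store['p'] = 6 → {'w': 8, 'z': 4, 's': 6, 'g': 5, 'e': 8, 'u': 12, 'a': 13, 'p': 6}
sum of values = 62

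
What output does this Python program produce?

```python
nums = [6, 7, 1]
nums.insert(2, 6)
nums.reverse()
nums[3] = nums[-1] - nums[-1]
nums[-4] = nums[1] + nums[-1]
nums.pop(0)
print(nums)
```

insert 6 at 2 → [6, 7, 6, 1]
reverse → [1, 6, 7, 6]
nums[3] = nums[-1]-nums[-1] = 6-6 = 0 → [1, 6, 7, 0]
nums[-4] = nums[1]+nums[-1] = 6+0 = 6 → [6, 6, 7, 0]
pop(0) removes 6 → [6, 7, 0]

[6, 7, 0]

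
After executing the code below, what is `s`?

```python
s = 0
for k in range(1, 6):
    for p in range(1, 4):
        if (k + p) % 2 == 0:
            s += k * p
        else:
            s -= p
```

34

k=1,p=1: even sum, s = 0+1 = 1
k=1,p=2: odd sum, s = 1-2 = -1
k=1,p=3: even sum, s = (-1)+3 = 2
k=2,p=1: odd sum, s = 2-1 = 1
k=2,p=2: even sum, s = 1+4 = 5
k=2,p=3: odd sum, s = 5-3 = 2
k=3,p=1: even sum, s = 2+3 = 5
k=3,p=2: odd sum, s = 5-2 = 3
k=3,p=3: even sum, s = 3+9 = 12
k=4,p=1: odd sum, s = 12-1 = 11
k=4,p=2: even sum, s = 11+8 = 19
k=4,p=3: odd sum, s = 19-3 = 16
k=5,p=1: even sum, s = 16+5 = 21
k=5,p=2: odd sum, s = 21-2 = 19
k=5,p=3: even sum, s = 19+15 = 34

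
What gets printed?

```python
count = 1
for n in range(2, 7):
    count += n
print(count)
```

n=2: count = 1+2 = 3
n=3: count = 3+3 = 6
n=4: count = 6+4 = 10
n=5: count = 10+5 = 15
n=6: count = 15+6 = 21

21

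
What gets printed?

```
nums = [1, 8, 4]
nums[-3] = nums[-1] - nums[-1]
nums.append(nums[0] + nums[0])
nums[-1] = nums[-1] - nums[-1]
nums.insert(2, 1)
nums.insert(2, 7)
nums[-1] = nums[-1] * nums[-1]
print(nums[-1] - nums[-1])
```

nums[-3] = nums[-1]-nums[-1] = 4-4 = 0 → [0, 8, 4]
append nums[0]+nums[0] = 0+0 = 0 → [0, 8, 4, 0]
nums[-1] = nums[-1]-nums[-1] = 0-0 = 0 → [0, 8, 4, 0]
insert 1 at 2 → [0, 8, 1, 4, 0]
insert 7 at 2 → [0, 8, 7, 1, 4, 0]
nums[-1] = nums[-1]*nums[-1] = 0*0 = 0 → [0, 8, 7, 1, 4, 0]
nums[-1]-nums[-1] = 0-0 = 0

0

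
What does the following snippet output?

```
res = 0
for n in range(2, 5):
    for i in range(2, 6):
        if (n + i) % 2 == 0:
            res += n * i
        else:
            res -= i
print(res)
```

n=2,i=2: even sum, res = 0+4 = 4
n=2,i=3: odd sum, res = 4-3 = 1
n=2,i=4: even sum, res = 1+8 = 9
n=2,i=5: odd sum, res = 9-5 = 4
n=3,i=2: odd sum, res = 4-2 = 2
n=3,i=3: even sum, res = 2+9 = 11
n=3,i=4: odd sum, res = 11-4 = 7
n=3,i=5: even sum, res = 7+15 = 22
n=4,i=2: even sum, res = 22+8 = 30
n=4,i=3: odd sum, res = 30-3 = 27
n=4,i=4: even sum, res = 27+16 = 43
n=4,i=5: odd sum, res = 43-5 = 38

38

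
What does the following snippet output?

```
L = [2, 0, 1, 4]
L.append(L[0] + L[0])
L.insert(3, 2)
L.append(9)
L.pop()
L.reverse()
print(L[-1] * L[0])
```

append L[0]+L[0] = 2+2 = 4 → [2, 0, 1, 4, 4]
insert 2 at 3 → [2, 0, 1, 2, 4, 4]
append 9 → [2, 0, 1, 2, 4, 4, 9]
pop() removes 9 → [2, 0, 1, 2, 4, 4]
reverse → [4, 4, 2, 1, 0, 2]
L[-1]*L[0] = 2*4 = 8

8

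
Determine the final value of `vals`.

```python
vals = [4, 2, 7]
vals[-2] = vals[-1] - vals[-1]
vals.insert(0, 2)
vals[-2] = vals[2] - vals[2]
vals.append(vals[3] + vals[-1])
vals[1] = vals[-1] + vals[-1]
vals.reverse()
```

[14, 7, 0, 28, 2]

vals[-2] = vals[-1]-vals[-1] = 7-7 = 0 → [4, 0, 7]
insert 2 at 0 → [2, 4, 0, 7]
vals[-2] = vals[2]-vals[2] = 0-0 = 0 → [2, 4, 0, 7]
append vals[3]+vals[-1] = 7+7 = 14 → [2, 4, 0, 7, 14]
vals[1] = vals[-1]+vals[-1] = 14+14 = 28 → [2, 28, 0, 7, 14]
reverse → [14, 7, 0, 28, 2]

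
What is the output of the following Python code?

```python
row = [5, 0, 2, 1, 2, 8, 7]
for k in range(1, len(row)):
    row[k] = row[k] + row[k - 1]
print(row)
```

k=1: row[1] = 0+5 = 5 → [5, 5, 2, 1, 2, 8, 7]
k=2: row[2] = 2+5 = 7 → [5, 5, 7, 1, 2, 8, 7]
k=3: row[3] = 1+7 = 8 → [5, 5, 7, 8, 2, 8, 7]
k=4: row[4] = 2+8 = 10 → [5, 5, 7, 8, 10, 8, 7]
k=5: row[5] = 8+10 = 18 → [5, 5, 7, 8, 10, 18, 7]
k=6: row[6] = 7+18 = 25 → [5, 5, 7, 8, 10, 18, 25]

[5, 5, 7, 8, 10, 18, 25]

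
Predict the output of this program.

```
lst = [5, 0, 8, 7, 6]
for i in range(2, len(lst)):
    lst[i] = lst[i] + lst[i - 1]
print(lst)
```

i=2: lst[2] = 8+0 = 8 → [5, 0, 8, 7, 6]
i=3: lst[3] = 7+8 = 15 → [5, 0, 8, 15, 6]
i=4: lst[4] = 6+15 = 21 → [5, 0, 8, 15, 21]

[5, 0, 8, 15, 21]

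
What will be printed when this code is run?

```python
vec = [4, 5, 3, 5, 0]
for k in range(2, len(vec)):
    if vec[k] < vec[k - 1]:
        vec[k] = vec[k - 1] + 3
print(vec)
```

k=2: 3<5, vec[2] = 5+3 = 8 → [4, 5, 8, 5, 0]
k=3: 5<8, vec[3] = 8+3 = 11 → [4, 5, 8, 11, 0]
k=4: 0<11, vec[4] = 11+3 = 14 → [4, 5, 8, 11, 14]

[4, 5, 8, 11, 14]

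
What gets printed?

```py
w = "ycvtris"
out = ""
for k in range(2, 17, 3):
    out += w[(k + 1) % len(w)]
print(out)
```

tsvic

k=2: add w[3]='t' → 't'
k=5: add w[6]='s' → 'ts'
k=8: add w[2]='v' → 'tsv'
k=11: add w[5]='i' → 'tsvi'
k=14: add w[1]='c' → 'tsvic'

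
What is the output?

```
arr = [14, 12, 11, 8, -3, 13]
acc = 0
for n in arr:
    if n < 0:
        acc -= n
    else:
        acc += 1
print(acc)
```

8

n=14: not <0, acc = 0+1 = 1
n=12: not <0, acc = 1+1 = 2
n=11: not <0, acc = 2+1 = 3
n=8: not <0, acc = 3+1 = 4
n=-3: <0, acc = 4-(-3) = 7
n=13: not <0, acc = 7+1 = 8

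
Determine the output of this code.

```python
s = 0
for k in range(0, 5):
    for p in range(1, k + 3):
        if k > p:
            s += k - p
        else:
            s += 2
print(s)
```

k=0,p=1: not 0>1, s = 0+2 = 2
k=0,p=2: not 0>2, s = 2+2 = 4
k=1,p=1: not 1>1, s = 4+2 = 6
k=1,p=2: not 1>2, s = 6+2 = 8
k=1,p=3: not 1>3, s = 8+2 = 10
k=2,p=1: 2>1, s = 10+1 = 11
k=2,p=2: not 2>2, s = 11+2 = 13
k=2,p=3: not 2>3, s = 13+2 = 15
k=2,p=4: not 2>4, s = 15+2 = 17
k=3,p=1: 3>1, s = 17+2 = 19
k=3,p=2: 3>2, s = 19+1 = 20
k=3,p=3: not 3>3, s = 20+2 = 22
k=3,p=4: not 3>4, s = 22+2 = 24
k=3,p=5: not 3>5, s = 24+2 = 26
k=4,p=1: 4>1, s = 26+3 = 29
k=4,p=2: 4>2, s = 29+2 = 31
k=4,p=3: 4>3, s = 31+1 = 32
k=4,p=4: not 4>4, s = 32+2 = 34
k=4,p=5: not 4>5, s = 34+2 = 36
k=4,p=6: not 4>6, s = 36+2 = 38

38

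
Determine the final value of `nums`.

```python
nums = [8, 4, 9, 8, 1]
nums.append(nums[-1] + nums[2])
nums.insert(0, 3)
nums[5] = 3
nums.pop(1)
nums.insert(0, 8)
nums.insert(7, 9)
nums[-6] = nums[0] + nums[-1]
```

[8, 3, 17, 9, 8, 3, 10, 9]

append nums[-1]+nums[2] = 1+9 = 10 → [8, 4, 9, 8, 1, 10]
insert 3 at 0 → [3, 8, 4, 9, 8, 1, 10]
nums[5] = 3 → [3, 8, 4, 9, 8, 3, 10]
pop(1) removes 8 → [3, 4, 9, 8, 3, 10]
insert 8 at 0 → [8, 3, 4, 9, 8, 3, 10]
insert 9 at 7 → [8, 3, 4, 9, 8, 3, 10, 9]
nums[-6] = nums[0]+nums[-1] = 8+9 = 17 → [8, 3, 17, 9, 8, 3, 10, 9]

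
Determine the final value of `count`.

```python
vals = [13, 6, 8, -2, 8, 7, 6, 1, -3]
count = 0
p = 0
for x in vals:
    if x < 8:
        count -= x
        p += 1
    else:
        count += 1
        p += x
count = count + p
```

23

x=13: not <8, count = 0+1 = 1; p=13
x=6: <8, count = 1-6 = -5; p=14
x=8: not <8, count = (-5)+1 = -4; p=22
x=-2: <8, count = (-4)-(-2) = -2; p=23
x=8: not <8, count = (-2)+1 = -1; p=31
x=7: <8, count = (-1)-7 = -8; p=32
x=6: <8, count = (-8)-6 = -14; p=33
x=1: <8, count = (-14)-1 = -15; p=34
x=-3: <8, count = (-15)-(-3) = -12; p=35
count+p = (-12)+35 = 23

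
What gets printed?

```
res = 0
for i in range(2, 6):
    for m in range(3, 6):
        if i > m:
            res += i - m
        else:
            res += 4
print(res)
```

40

i=2,m=3: not 2>3, res = 0+4 = 4
i=2,m=4: not 2>4, res = 4+4 = 8
i=2,m=5: not 2>5, res = 8+4 = 12
i=3,m=3: not 3>3, res = 12+4 = 16
i=3,m=4: not 3>4, res = 16+4 = 20
i=3,m=5: not 3>5, res = 20+4 = 24
i=4,m=3: 4>3, res = 24+1 = 25
i=4,m=4: not 4>4, res = 25+4 = 29
i=4,m=5: not 4>5, res = 29+4 = 33
i=5,m=3: 5>3, res = 33+2 = 35
i=5,m=4: 5>4, res = 35+1 = 36
i=5,m=5: not 5>5, res = 36+4 = 40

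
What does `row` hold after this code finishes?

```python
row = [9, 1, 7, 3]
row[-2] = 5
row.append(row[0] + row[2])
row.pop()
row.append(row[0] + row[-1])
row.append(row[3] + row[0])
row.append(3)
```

[9, 1, 5, 3, 12, 12, 3]

row[-2] = 5 → [9, 1, 5, 3]
append row[0]+row[2] = 9+5 = 14 → [9, 1, 5, 3, 14]
pop() removes 14 → [9, 1, 5, 3]
append row[0]+row[-1] = 9+3 = 12 → [9, 1, 5, 3, 12]
append row[3]+row[0] = 3+9 = 12 → [9, 1, 5, 3, 12, 12]
append 3 → [9, 1, 5, 3, 12, 12, 3]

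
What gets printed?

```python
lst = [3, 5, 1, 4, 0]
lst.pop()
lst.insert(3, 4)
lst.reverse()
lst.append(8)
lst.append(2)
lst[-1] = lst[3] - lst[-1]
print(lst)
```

[4, 4, 1, 5, 3, 8, 3]

pop() removes 0 → [3, 5, 1, 4]
insert 4 at 3 → [3, 5, 1, 4, 4]
reverse → [4, 4, 1, 5, 3]
append 8 → [4, 4, 1, 5, 3, 8]
append 2 → [4, 4, 1, 5, 3, 8, 2]
lst[-1] = lst[3]-lst[-1] = 5-2 = 3 → [4, 4, 1, 5, 3, 8, 3]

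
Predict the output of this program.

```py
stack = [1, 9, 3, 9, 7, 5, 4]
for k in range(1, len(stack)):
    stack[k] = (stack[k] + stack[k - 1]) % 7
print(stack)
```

k=1: stack[1] = (9+1)%7 = 3 → [1, 3, 3, 9, 7, 5, 4]
k=2: stack[2] = (3+3)%7 = 6 → [1, 3, 6, 9, 7, 5, 4]
k=3: stack[3] = (9+6)%7 = 1 → [1, 3, 6, 1, 7, 5, 4]
k=4: stack[4] = (7+1)%7 = 1 → [1, 3, 6, 1, 1, 5, 4]
k=5: stack[5] = (5+1)%7 = 6 → [1, 3, 6, 1, 1, 6, 4]
k=6: stack[6] = (4+6)%7 = 3 → [1, 3, 6, 1, 1, 6, 3]

[1, 3, 6, 1, 1, 6, 3]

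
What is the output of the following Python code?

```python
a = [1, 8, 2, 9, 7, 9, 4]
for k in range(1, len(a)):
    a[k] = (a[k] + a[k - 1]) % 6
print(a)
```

k=1: a[1] = (8+1)%6 = 3 → [1, 3, 2, 9, 7, 9, 4]
k=2: a[2] = (2+3)%6 = 5 → [1, 3, 5, 9, 7, 9, 4]
k=3: a[3] = (9+5)%6 = 2 → [1, 3, 5, 2, 7, 9, 4]
k=4: a[4] = (7+2)%6 = 3 → [1, 3, 5, 2, 3, 9, 4]
k=5: a[5] = (9+3)%6 = 0 → [1, 3, 5, 2, 3, 0, 4]
k=6: a[6] = (4+0)%6 = 4 → [1, 3, 5, 2, 3, 0, 4]

[1, 3, 5, 2, 3, 0, 4]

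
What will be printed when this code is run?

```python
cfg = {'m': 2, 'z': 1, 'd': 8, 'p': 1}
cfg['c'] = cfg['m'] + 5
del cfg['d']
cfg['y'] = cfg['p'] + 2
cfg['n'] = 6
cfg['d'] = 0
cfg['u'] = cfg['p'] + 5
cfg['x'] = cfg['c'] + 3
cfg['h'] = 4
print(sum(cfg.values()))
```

40

cfg['c'] = cfg['m']+5 = 7 → {'m': 2, 'z': 1, 'd': 8, 'p': 1, 'c': 7}
del 'd' → {'m': 2, 'z': 1, 'p': 1, 'c': 7}
cfg['y'] = cfg['p']+2 = 3 → {'m': 2, 'z': 1, 'p': 1, 'c': 7, 'y': 3}
cfg['n'] = 6 → {'m': 2, 'z': 1, 'p': 1, 'c': 7, 'y': 3, 'n': 6}
cfg['d'] = 0 → {'m': 2, 'z': 1, 'p': 1, 'c': 7, 'y': 3, 'n': 6, 'd': 0}
cfg['u'] = cfg['p']+5 = 6 → {'m': 2, 'z': 1, 'p': 1, 'c': 7, 'y': 3, 'n': 6, 'd': 0, 'u': 6}
cfg['x'] = cfg['c']+3 = 10 → {'m': 2, 'z': 1, 'p': 1, 'c': 7, 'y': 3, 'n': 6, 'd': 0, 'u': 6, 'x': 10}
cfg['h'] = 4 → {'m': 2, 'z': 1, 'p': 1, 'c': 7, 'y': 3, 'n': 6, 'd': 0, 'u': 6, 'x': 10, 'h': 4}
sum of values = 40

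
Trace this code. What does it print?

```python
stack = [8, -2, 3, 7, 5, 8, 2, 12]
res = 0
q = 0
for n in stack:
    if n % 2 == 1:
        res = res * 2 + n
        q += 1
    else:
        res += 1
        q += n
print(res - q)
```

19

n=8: not odd, res = 0+1 = 1; q=8
n=-2: not odd, res = 1+1 = 2; q=6
n=3: odd, res = 2*2+3 = 7; q=7
n=7: odd, res = 7*2+7 = 21; q=8
n=5: odd, res = 21*2+5 = 47; q=9
n=8: not odd, res = 47+1 = 48; q=17
n=2: not odd, res = 48+1 = 49; q=19
n=12: not odd, res = 49+1 = 50; q=31
res-q = 50-31 = 19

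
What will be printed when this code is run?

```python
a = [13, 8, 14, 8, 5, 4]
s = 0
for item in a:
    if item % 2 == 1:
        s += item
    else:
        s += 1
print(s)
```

22

item=13: odd, s = 0+13 = 13
item=8: not odd, s = 13+1 = 14
item=14: not odd, s = 14+1 = 15
item=8: not odd, s = 15+1 = 16
item=5: odd, s = 16+5 = 21
item=4: not odd, s = 21+1 = 22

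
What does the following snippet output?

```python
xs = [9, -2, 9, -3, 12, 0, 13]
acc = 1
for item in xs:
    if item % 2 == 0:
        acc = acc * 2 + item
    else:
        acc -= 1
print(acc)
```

item=9: not even, acc = 1-1 = 0
item=-2: even, acc = 0*2+(-2) = -2
item=9: not even, acc = (-2)-1 = -3
item=-3: not even, acc = (-3)-1 = -4
item=12: even, acc = (-4)*2+12 = 4
item=0: even, acc = 4*2+0 = 8
item=13: not even, acc = 8-1 = 7

7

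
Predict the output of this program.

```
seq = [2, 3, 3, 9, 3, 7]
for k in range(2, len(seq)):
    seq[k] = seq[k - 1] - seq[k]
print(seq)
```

[2, 3, 0, -9, -12, -19]

k=2: seq[2] = 3-3 = 0 → [2, 3, 0, 9, 3, 7]
k=3: seq[3] = 0-9 = -9 → [2, 3, 0, -9, 3, 7]
k=4: seq[4] = (-9)-3 = -12 → [2, 3, 0, -9, -12, 7]
k=5: seq[5] = (-12)-7 = -19 → [2, 3, 0, -9, -12, -19]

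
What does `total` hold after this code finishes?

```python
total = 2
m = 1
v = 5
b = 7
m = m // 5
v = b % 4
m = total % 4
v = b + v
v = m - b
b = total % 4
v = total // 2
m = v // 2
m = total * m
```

m = 1//5 = 0
v = 7%4 = 3
m = 2%4 = 2
v = 7+3 = 10
v = 2-7 = -5
b = 2%4 = 2
v = 2//2 = 1
m = 1//2 = 0
m = 2*0 = 0

2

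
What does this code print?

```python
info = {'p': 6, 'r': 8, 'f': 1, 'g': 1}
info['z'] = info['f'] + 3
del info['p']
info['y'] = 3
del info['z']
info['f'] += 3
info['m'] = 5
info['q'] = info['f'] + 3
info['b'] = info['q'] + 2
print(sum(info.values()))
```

info['z'] = info['f']+3 = 4 → {'p': 6, 'r': 8, 'f': 1, 'g': 1, 'z': 4}
del 'p' → {'r': 8, 'f': 1, 'g': 1, 'z': 4}
info['y'] = 3 → {'r': 8, 'f': 1, 'g': 1, 'z': 4, 'y': 3}
del 'z' → {'r': 8, 'f': 1, 'g': 1, 'y': 3}
info['f'] = 1+3 = 4 → {'r': 8, 'f': 4, 'g': 1, 'y': 3}
info['m'] = 5 → {'r': 8, 'f': 4, 'g': 1, 'y': 3, 'm': 5}
info['q'] = info['f']+3 = 7 → {'r': 8, 'f': 4, 'g': 1, 'y': 3, 'm': 5, 'q': 7}
info['b'] = info['q']+2 = 9 → {'r': 8, 'f': 4, 'g': 1, 'y': 3, 'm': 5, 'q': 7, 'b': 9}
sum of values = 37

37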